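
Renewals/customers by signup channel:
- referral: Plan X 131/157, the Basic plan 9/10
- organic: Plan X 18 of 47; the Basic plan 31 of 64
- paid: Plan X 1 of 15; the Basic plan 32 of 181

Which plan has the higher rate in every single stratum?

the Basic plan

Referral: Plan X 131/157 = 83.4%, the Basic plan 9/10 = 90.0% → the Basic plan
Organic: Plan X 18/47 = 38.3%, the Basic plan 31/64 = 48.4% → the Basic plan
Paid: Plan X 1/15 = 6.7%, the Basic plan 32/181 = 17.7% → the Basic plan
The Basic plan has the higher rate in all 3 groups.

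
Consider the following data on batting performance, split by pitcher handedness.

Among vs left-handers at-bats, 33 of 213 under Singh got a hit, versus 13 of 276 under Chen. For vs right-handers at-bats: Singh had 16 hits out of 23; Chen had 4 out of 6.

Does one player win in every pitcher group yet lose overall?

Vs left-handers: Singh 33/213 = 15.5%, Chen 13/276 = 4.7% → Singh
Vs right-handers: Singh 16/23 = 69.6%, Chen 4/6 = 66.7% → Singh
Overall: Singh 49/236 = 20.8%, Chen 17/282 = 6.0% → Singh
Singh wins overall and in every pitcher group — no reversal.

No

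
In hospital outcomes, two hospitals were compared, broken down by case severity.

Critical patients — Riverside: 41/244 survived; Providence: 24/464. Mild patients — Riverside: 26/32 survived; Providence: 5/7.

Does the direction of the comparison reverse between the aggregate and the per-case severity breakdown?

Critical: Riverside 41/244 = 16.8%, Providence 24/464 = 5.2% → Riverside
Mild: Riverside 26/32 = 81.2%, Providence 5/7 = 71.4% → Riverside
Overall: Riverside 67/276 = 24.3%, Providence 29/471 = 6.2% → Riverside
Riverside wins overall and in every case group — no reversal.

No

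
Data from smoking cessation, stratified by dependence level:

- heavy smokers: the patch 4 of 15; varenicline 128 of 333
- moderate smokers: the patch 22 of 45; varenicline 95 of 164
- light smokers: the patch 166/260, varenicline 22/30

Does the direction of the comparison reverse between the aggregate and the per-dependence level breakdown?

Yes

Heavy smokers: the patch 4/15 = 26.7%, varenicline 128/333 = 38.4% → varenicline
Moderate smokers: the patch 22/45 = 48.9%, varenicline 95/164 = 57.9% → varenicline
Light smokers: the patch 166/260 = 63.8%, varenicline 22/30 = 73.3% → varenicline
Overall: the patch 192/320 = 60.0%, varenicline 245/527 = 46.5% → the patch
Varenicline wins each dependence group but the patch wins overall — the comparison reverses. Varenicline's participants skew toward heavy smokers, which has a lower base rate.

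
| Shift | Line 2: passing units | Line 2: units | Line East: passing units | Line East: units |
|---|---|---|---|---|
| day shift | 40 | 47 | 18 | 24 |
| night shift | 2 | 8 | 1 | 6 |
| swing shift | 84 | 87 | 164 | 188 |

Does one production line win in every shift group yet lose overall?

Day shift: Line 2 40/47 = 85.1%, Line East 18/24 = 75.0% → Line 2
Night shift: Line 2 2/8 = 25.0%, Line East 1/6 = 16.7% → Line 2
Swing shift: Line 2 84/87 = 96.6%, Line East 164/188 = 87.2% → Line 2
Overall: Line 2 126/142 = 88.7%, Line East 183/218 = 83.9% → Line 2
Line 2 wins overall and in every shift group — no reversal.

No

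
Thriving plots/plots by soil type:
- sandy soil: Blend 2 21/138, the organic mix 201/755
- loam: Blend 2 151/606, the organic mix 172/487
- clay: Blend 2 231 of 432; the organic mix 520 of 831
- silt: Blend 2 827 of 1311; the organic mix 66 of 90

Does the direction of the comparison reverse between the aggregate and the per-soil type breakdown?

Yes

Sandy soil: Blend 2 21/138 = 15.2%, the organic mix 201/755 = 26.6% → the organic mix
Loam: Blend 2 151/606 = 24.9%, the organic mix 172/487 = 35.3% → the organic mix
Clay: Blend 2 231/432 = 53.5%, the organic mix 520/831 = 62.6% → the organic mix
Silt: Blend 2 827/1311 = 63.1%, the organic mix 66/90 = 73.3% → the organic mix
Overall: Blend 2 1230/2487 = 49.5%, the organic mix 959/2163 = 44.3% → Blend 2
The organic mix wins each soil group but Blend 2 wins overall — the comparison reverses. The organic mix's plots skew toward sandy soil, which has a lower base rate.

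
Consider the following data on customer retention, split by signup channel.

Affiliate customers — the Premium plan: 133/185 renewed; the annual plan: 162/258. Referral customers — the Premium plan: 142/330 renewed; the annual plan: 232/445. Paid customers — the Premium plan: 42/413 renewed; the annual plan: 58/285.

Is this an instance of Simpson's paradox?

No

Affiliate: the Premium plan 133/185 = 71.9%, the annual plan 162/258 = 62.8% → the Premium plan
Referral: the Premium plan 142/330 = 43.0%, the annual plan 232/445 = 52.1% → the annual plan
Paid: the Premium plan 42/413 = 10.2%, the annual plan 58/285 = 20.4% → the annual plan
Overall: the Premium plan 317/928 = 34.2%, the annual plan 452/988 = 45.7% → the annual plan
Neither sweeps: the Premium plan wins 1 of 3 groups, the annual plan wins 2. The annual plan wins overall but not every group — no Simpson reversal.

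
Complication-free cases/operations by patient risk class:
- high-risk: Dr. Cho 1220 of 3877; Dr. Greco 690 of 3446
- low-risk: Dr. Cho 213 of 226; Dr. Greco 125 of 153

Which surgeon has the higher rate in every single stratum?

Dr. Cho

High-risk: Dr. Cho 1220/3877 = 31.5%, Dr. Greco 690/3446 = 20.0% → Dr. Cho
Low-risk: Dr. Cho 213/226 = 94.2%, Dr. Greco 125/153 = 81.7% → Dr. Cho
Dr. Cho has the higher rate in both groups.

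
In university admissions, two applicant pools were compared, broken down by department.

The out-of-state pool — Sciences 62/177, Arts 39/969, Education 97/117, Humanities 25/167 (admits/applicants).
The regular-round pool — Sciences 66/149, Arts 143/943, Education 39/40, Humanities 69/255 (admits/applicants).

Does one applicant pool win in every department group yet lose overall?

Sciences: the out-of-state pool 62/177 = 35.0%, the regular-round pool 66/149 = 44.3% → the regular-round pool
Arts: the out-of-state pool 39/969 = 4.0%, the regular-round pool 143/943 = 15.2% → the regular-round pool
Education: the out-of-state pool 97/117 = 82.9%, the regular-round pool 39/40 = 97.5% → the regular-round pool
Humanities: the out-of-state pool 25/167 = 15.0%, the regular-round pool 69/255 = 27.1% → the regular-round pool
Overall: the out-of-state pool 223/1430 = 15.6%, the regular-round pool 317/1387 = 22.9% → the regular-round pool
The regular-round pool wins overall and in every department group — no reversal.

No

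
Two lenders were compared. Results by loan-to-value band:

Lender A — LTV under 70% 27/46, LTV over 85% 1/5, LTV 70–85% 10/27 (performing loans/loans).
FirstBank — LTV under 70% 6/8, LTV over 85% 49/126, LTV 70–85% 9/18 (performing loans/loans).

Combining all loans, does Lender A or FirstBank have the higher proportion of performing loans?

LTV under 70%: Lender A 27/46 = 58.7%, FirstBank 6/8 = 75.0% → FirstBank
LTV over 85%: Lender A 1/5 = 20.0%, FirstBank 49/126 = 38.9% → FirstBank
LTV 70–85%: Lender A 10/27 = 37.0%, FirstBank 9/18 = 50.0% → FirstBank
Overall: Lender A 38/78 = 48.7%, FirstBank 64/152 = 42.1% → Lender A
(FirstBank wins every loan-to-value group but Lender A wins overall — FirstBank's loans skew toward the low-rate LTV over 85% group.)

Lender A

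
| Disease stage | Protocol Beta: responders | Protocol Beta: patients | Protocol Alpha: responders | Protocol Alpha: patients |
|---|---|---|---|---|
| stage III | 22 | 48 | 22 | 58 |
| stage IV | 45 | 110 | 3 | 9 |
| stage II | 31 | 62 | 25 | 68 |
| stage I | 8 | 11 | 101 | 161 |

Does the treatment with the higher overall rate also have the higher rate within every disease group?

Stage III: Protocol Beta 22/48 = 45.8%, Protocol Alpha 22/58 = 37.9% → Protocol Beta
Stage IV: Protocol Beta 45/110 = 40.9%, Protocol Alpha 3/9 = 33.3% → Protocol Beta
Stage II: Protocol Beta 31/62 = 50.0%, Protocol Alpha 25/68 = 36.8% → Protocol Beta
Stage I: Protocol Beta 8/11 = 72.7%, Protocol Alpha 101/161 = 62.7% → Protocol Beta
Overall: Protocol Beta 106/231 = 45.9%, Protocol Alpha 151/296 = 51.0% → Protocol Alpha
Protocol Beta wins each disease group but Protocol Alpha wins overall — the comparison reverses. Protocol Beta's patients skew toward stage IV, which has a lower base rate.

No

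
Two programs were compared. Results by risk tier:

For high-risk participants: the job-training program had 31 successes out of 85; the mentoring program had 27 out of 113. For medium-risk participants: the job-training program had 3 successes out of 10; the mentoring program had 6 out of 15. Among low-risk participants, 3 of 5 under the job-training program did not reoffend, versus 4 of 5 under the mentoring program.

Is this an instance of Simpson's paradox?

High-risk: the job-training program 31/85 = 36.5%, the mentoring program 27/113 = 23.9% → the job-training program
Medium-risk: the job-training program 3/10 = 30.0%, the mentoring program 6/15 = 40.0% → the mentoring program
Low-risk: the job-training program 3/5 = 60.0%, the mentoring program 4/5 = 80.0% → the mentoring program
Overall: the job-training program 37/100 = 37.0%, the mentoring program 37/133 = 27.8% → the job-training program
Neither sweeps: the job-training program wins 1 of 3 groups, the mentoring program wins 2. The job-training program wins overall but not every group — no Simpson reversal.

No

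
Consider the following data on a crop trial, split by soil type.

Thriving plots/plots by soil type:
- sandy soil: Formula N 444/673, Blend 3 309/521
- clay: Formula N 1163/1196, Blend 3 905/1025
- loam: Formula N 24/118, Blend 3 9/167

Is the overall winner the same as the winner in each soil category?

Sandy soil: Formula N 444/673 = 66.0%, Blend 3 309/521 = 59.3% → Formula N
Clay: Formula N 1163/1196 = 97.2%, Blend 3 905/1025 = 88.3% → Formula N
Loam: Formula N 24/118 = 20.3%, Blend 3 9/167 = 5.4% → Formula N
Overall: Formula N 1631/1987 = 82.1%, Blend 3 1223/1713 = 71.4% → Formula N
Formula N wins overall and in every soil group — no reversal.

Yes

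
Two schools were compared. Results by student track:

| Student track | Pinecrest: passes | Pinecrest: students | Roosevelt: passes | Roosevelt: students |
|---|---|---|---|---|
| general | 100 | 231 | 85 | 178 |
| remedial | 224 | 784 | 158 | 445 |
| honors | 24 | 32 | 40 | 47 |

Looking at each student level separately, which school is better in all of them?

Roosevelt

General: Pinecrest 100/231 = 43.3%, Roosevelt 85/178 = 47.8% → Roosevelt
Remedial: Pinecrest 224/784 = 28.6%, Roosevelt 158/445 = 35.5% → Roosevelt
Honors: Pinecrest 24/32 = 75.0%, Roosevelt 40/47 = 85.1% → Roosevelt
Roosevelt has the higher rate in all 3 groups.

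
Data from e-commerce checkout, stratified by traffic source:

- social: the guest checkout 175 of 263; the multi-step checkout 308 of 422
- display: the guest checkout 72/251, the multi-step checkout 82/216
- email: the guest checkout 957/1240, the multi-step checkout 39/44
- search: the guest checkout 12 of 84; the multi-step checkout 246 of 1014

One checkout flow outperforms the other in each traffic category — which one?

the multi-step checkout

Social: the guest checkout 175/263 = 66.5%, the multi-step checkout 308/422 = 73.0% → the multi-step checkout
Display: the guest checkout 72/251 = 28.7%, the multi-step checkout 82/216 = 38.0% → the multi-step checkout
Email: the guest checkout 957/1240 = 77.2%, the multi-step checkout 39/44 = 88.6% → the multi-step checkout
Search: the guest checkout 12/84 = 14.3%, the multi-step checkout 246/1014 = 24.3% → the multi-step checkout
The multi-step checkout has the higher rate in all 4 groups.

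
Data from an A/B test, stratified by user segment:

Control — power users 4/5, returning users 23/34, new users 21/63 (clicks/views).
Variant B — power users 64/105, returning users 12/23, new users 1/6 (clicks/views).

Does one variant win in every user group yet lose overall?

Yes

Power users: Control 4/5 = 80.0%, Variant B 64/105 = 61.0% → Control
Returning users: Control 23/34 = 67.6%, Variant B 12/23 = 52.2% → Control
New users: Control 21/63 = 33.3%, Variant B 1/6 = 16.7% → Control
Overall: Control 48/102 = 47.1%, Variant B 77/134 = 57.5% → Variant B
Control wins each user group but Variant B wins overall — the comparison reverses. Control's views skew toward new users, which has a lower base rate.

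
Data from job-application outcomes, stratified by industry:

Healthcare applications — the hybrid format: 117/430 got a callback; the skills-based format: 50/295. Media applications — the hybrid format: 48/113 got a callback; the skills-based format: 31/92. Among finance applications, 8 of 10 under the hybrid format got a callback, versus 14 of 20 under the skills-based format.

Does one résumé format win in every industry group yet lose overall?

No

Healthcare: the hybrid format 117/430 = 27.2%, the skills-based format 50/295 = 16.9% → the hybrid format
Media: the hybrid format 48/113 = 42.5%, the skills-based format 31/92 = 33.7% → the hybrid format
Finance: the hybrid format 8/10 = 80.0%, the skills-based format 14/20 = 70.0% → the hybrid format
Overall: the hybrid format 173/553 = 31.3%, the skills-based format 95/407 = 23.3% → the hybrid format
The hybrid format wins overall and in every industry group — no reversal.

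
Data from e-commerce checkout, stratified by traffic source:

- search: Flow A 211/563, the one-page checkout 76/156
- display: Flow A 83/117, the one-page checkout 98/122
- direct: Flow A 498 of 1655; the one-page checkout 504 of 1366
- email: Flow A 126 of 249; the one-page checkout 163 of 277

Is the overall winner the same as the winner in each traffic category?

Search: Flow A 211/563 = 37.5%, the one-page checkout 76/156 = 48.7% → the one-page checkout
Display: Flow A 83/117 = 70.9%, the one-page checkout 98/122 = 80.3% → the one-page checkout
Direct: Flow A 498/1655 = 30.1%, the one-page checkout 504/1366 = 36.9% → the one-page checkout
Email: Flow A 126/249 = 50.6%, the one-page checkout 163/277 = 58.8% → the one-page checkout
Overall: Flow A 918/2584 = 35.5%, the one-page checkout 841/1921 = 43.8% → the one-page checkout
The one-page checkout wins overall and in every traffic group — no reversal.

Yes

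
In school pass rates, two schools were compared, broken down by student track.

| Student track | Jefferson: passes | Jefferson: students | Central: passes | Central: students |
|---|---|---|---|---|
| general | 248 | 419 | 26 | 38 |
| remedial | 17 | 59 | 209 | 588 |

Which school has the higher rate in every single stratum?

Central

General: Jefferson 248/419 = 59.2%, Central 26/38 = 68.4% → Central
Remedial: Jefferson 17/59 = 28.8%, Central 209/588 = 35.5% → Central
Central has the higher rate in both groups.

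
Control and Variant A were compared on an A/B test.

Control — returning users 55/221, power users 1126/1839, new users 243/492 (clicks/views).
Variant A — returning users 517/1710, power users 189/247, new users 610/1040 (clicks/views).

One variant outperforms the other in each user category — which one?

Variant A

Returning users: Control 55/221 = 24.9%, Variant A 517/1710 = 30.2% → Variant A
Power users: Control 1126/1839 = 61.2%, Variant A 189/247 = 76.5% → Variant A
New users: Control 243/492 = 49.4%, Variant A 610/1040 = 58.7% → Variant A
Variant A has the higher rate in all 3 groups.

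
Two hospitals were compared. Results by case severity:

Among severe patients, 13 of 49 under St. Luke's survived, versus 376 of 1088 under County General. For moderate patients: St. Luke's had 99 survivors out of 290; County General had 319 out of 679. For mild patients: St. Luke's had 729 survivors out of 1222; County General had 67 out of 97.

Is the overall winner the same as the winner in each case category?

No

Severe: St. Luke's 13/49 = 26.5%, County General 376/1088 = 34.6% → County General
Moderate: St. Luke's 99/290 = 34.1%, County General 319/679 = 47.0% → County General
Mild: St. Luke's 729/1222 = 59.7%, County General 67/97 = 69.1% → County General
Overall: St. Luke's 841/1561 = 53.9%, County General 762/1864 = 40.9% → St. Luke's
County General wins each case group but St. Luke's wins overall — the comparison reverses. County General's patients skew toward severe, which has a lower base rate.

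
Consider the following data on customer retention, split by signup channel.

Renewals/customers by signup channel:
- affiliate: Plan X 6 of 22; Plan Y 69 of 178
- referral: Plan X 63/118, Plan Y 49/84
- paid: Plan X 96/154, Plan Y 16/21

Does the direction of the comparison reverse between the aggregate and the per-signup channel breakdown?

Affiliate: Plan X 6/22 = 27.3%, Plan Y 69/178 = 38.8% → Plan Y
Referral: Plan X 63/118 = 53.4%, Plan Y 49/84 = 58.3% → Plan Y
Paid: Plan X 96/154 = 62.3%, Plan Y 16/21 = 76.2% → Plan Y
Overall: Plan X 165/294 = 56.1%, Plan Y 134/283 = 47.3% → Plan X
Plan Y wins each signup group but Plan X wins overall — the comparison reverses. Plan Y's customers skew toward affiliate, which has a lower base rate.

Yes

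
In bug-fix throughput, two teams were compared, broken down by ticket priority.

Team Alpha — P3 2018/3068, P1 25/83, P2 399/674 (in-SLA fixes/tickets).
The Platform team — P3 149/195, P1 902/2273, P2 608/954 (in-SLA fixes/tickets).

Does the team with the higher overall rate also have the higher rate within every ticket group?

No

P3: Team Alpha 2018/3068 = 65.8%, the Platform team 149/195 = 76.4% → the Platform team
P1: Team Alpha 25/83 = 30.1%, the Platform team 902/2273 = 39.7% → the Platform team
P2: Team Alpha 399/674 = 59.2%, the Platform team 608/954 = 63.7% → the Platform team
Overall: Team Alpha 2442/3825 = 63.8%, the Platform team 1659/3422 = 48.5% → Team Alpha
The Platform team wins each ticket group but Team Alpha wins overall — the comparison reverses. The Platform team's tickets skew toward P1, which has a lower base rate.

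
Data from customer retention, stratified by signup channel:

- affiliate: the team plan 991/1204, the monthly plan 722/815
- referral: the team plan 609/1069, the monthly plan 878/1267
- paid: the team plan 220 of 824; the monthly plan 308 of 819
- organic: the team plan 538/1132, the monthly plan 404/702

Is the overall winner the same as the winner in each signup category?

Affiliate: the team plan 991/1204 = 82.3%, the monthly plan 722/815 = 88.6% → the monthly plan
Referral: the team plan 609/1069 = 57.0%, the monthly plan 878/1267 = 69.3% → the monthly plan
Paid: the team plan 220/824 = 26.7%, the monthly plan 308/819 = 37.6% → the monthly plan
Organic: the team plan 538/1132 = 47.5%, the monthly plan 404/702 = 57.5% → the monthly plan
Overall: the team plan 2358/4229 = 55.8%, the monthly plan 2312/3603 = 64.2% → the monthly plan
The monthly plan wins overall and in every signup group — no reversal.

Yes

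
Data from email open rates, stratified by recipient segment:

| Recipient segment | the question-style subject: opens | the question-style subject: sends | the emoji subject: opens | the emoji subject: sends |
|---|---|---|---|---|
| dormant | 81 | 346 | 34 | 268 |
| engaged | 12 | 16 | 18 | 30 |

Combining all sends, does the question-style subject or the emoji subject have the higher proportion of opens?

Dormant: the question-style subject 81/346 = 23.4%, the emoji subject 34/268 = 12.7% → the question-style subject
Engaged: the question-style subject 12/16 = 75.0%, the emoji subject 18/30 = 60.0% → the question-style subject
Overall: the question-style subject 93/362 = 25.7%, the emoji subject 52/298 = 17.4% → the question-style subject

the question-style subject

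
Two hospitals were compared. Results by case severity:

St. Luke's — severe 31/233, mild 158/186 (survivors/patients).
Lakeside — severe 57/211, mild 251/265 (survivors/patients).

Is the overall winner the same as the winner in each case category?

Severe: St. Luke's 31/233 = 13.3%, Lakeside 57/211 = 27.0% → Lakeside
Mild: St. Luke's 158/186 = 84.9%, Lakeside 251/265 = 94.7% → Lakeside
Overall: St. Luke's 189/419 = 45.1%, Lakeside 308/476 = 64.7% → Lakeside
Lakeside wins overall and in every case group — no reversal.

Yes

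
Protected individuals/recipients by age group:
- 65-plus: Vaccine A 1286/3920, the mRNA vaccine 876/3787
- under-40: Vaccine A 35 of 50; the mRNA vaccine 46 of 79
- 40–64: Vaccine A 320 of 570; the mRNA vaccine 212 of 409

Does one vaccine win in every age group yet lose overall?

No

65-plus: Vaccine A 1286/3920 = 32.8%, the mRNA vaccine 876/3787 = 23.1% → Vaccine A
Under-40: Vaccine A 35/50 = 70.0%, the mRNA vaccine 46/79 = 58.2% → Vaccine A
40–64: Vaccine A 320/570 = 56.1%, the mRNA vaccine 212/409 = 51.8% → Vaccine A
Overall: Vaccine A 1641/4540 = 36.1%, the mRNA vaccine 1134/4275 = 26.5% → Vaccine A
Vaccine A wins overall and in every age group — no reversal.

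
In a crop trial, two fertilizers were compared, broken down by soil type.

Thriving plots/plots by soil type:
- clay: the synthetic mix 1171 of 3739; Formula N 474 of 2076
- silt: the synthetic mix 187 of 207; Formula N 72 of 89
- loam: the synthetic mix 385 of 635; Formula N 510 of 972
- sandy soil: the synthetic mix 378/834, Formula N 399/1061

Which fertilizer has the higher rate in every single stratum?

Clay: the synthetic mix 1171/3739 = 31.3%, Formula N 474/2076 = 22.8% → the synthetic mix
Silt: the synthetic mix 187/207 = 90.3%, Formula N 72/89 = 80.9% → the synthetic mix
Loam: the synthetic mix 385/635 = 60.6%, Formula N 510/972 = 52.5% → the synthetic mix
Sandy soil: the synthetic mix 378/834 = 45.3%, Formula N 399/1061 = 37.6% → the synthetic mix
The synthetic mix has the higher rate in all 4 groups.

the synthetic mix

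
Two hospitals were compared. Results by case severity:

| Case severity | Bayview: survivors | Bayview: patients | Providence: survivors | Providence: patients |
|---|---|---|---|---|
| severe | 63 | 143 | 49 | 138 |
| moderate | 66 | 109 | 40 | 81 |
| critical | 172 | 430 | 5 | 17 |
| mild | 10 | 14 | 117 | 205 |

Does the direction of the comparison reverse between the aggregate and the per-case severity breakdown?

Severe: Bayview 63/143 = 44.1%, Providence 49/138 = 35.5% → Bayview
Moderate: Bayview 66/109 = 60.6%, Providence 40/81 = 49.4% → Bayview
Critical: Bayview 172/430 = 40.0%, Providence 5/17 = 29.4% → Bayview
Mild: Bayview 10/14 = 71.4%, Providence 117/205 = 57.1% → Bayview
Overall: Bayview 311/696 = 44.7%, Providence 211/441 = 47.8% → Providence
Bayview wins each case group but Providence wins overall — the comparison reverses. Bayview's patients skew toward critical, which has a lower base rate.

Yes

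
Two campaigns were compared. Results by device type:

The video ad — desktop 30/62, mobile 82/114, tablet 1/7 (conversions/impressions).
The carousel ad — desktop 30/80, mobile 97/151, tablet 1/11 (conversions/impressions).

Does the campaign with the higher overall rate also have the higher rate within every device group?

Yes

Desktop: the video ad 30/62 = 48.4%, the carousel ad 30/80 = 37.5% → the video ad
Mobile: the video ad 82/114 = 71.9%, the carousel ad 97/151 = 64.2% → the video ad
Tablet: the video ad 1/7 = 14.3%, the carousel ad 1/11 = 9.1% → the video ad
Overall: the video ad 113/183 = 61.7%, the carousel ad 128/242 = 52.9% → the video ad
The video ad wins overall and in every device group — no reversal.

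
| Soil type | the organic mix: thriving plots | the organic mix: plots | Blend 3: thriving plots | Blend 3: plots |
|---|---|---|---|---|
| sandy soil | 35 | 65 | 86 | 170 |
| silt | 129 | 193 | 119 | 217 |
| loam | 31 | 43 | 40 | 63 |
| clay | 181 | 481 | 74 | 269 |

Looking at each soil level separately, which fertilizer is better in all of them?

Sandy soil: the organic mix 35/65 = 53.8%, Blend 3 86/170 = 50.6% → the organic mix
Silt: the organic mix 129/193 = 66.8%, Blend 3 119/217 = 54.8% → the organic mix
Loam: the organic mix 31/43 = 72.1%, Blend 3 40/63 = 63.5% → the organic mix
Clay: the organic mix 181/481 = 37.6%, Blend 3 74/269 = 27.5% → the organic mix
The organic mix has the higher rate in all 4 groups.

the organic mix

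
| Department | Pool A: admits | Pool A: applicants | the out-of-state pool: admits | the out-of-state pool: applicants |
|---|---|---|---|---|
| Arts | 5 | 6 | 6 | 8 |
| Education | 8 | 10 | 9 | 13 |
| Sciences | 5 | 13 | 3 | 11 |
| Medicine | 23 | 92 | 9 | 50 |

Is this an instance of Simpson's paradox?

No

Arts: Pool A 5/6 = 83.3%, the out-of-state pool 6/8 = 75.0% → Pool A
Education: Pool A 8/10 = 80.0%, the out-of-state pool 9/13 = 69.2% → Pool A
Sciences: Pool A 5/13 = 38.5%, the out-of-state pool 3/11 = 27.3% → Pool A
Medicine: Pool A 23/92 = 25.0%, the out-of-state pool 9/50 = 18.0% → Pool A
Overall: Pool A 41/121 = 33.9%, the out-of-state pool 27/82 = 32.9% → Pool A
Pool A wins overall and in every department group — no reversal.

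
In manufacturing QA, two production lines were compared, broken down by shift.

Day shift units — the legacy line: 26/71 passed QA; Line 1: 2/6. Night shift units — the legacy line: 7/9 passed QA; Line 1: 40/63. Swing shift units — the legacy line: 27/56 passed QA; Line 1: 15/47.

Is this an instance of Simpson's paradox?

Day shift: the legacy line 26/71 = 36.6%, Line 1 2/6 = 33.3% → the legacy line
Night shift: the legacy line 7/9 = 77.8%, Line 1 40/63 = 63.5% → the legacy line
Swing shift: the legacy line 27/56 = 48.2%, Line 1 15/47 = 31.9% → the legacy line
Overall: the legacy line 60/136 = 44.1%, Line 1 57/116 = 49.1% → Line 1
The legacy line wins each shift group but Line 1 wins overall — the comparison reverses. The legacy line's units skew toward day shift, which has a lower base rate.

Yes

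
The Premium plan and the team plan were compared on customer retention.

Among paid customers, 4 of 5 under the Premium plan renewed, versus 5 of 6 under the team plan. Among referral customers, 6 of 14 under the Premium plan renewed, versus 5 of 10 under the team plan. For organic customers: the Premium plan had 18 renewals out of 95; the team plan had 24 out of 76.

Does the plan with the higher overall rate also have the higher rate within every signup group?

Paid: the Premium plan 4/5 = 80.0%, the team plan 5/6 = 83.3% → the team plan
Referral: the Premium plan 6/14 = 42.9%, the team plan 5/10 = 50.0% → the team plan
Organic: the Premium plan 18/95 = 18.9%, the team plan 24/76 = 31.6% → the team plan
Overall: the Premium plan 28/114 = 24.6%, the team plan 34/92 = 37.0% → the team plan
The team plan wins overall and in every signup group — no reversal.

Yes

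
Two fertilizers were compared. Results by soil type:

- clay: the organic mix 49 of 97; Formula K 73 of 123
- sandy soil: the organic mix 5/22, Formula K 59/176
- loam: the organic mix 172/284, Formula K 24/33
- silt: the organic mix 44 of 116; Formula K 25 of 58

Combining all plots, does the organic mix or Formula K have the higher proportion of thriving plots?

Clay: the organic mix 49/97 = 50.5%, Formula K 73/123 = 59.3% → Formula K
Sandy soil: the organic mix 5/22 = 22.7%, Formula K 59/176 = 33.5% → Formula K
Loam: the organic mix 172/284 = 60.6%, Formula K 24/33 = 72.7% → Formula K
Silt: the organic mix 44/116 = 37.9%, Formula K 25/58 = 43.1% → Formula K
Overall: the organic mix 270/519 = 52.0%, Formula K 181/390 = 46.4% → the organic mix
(Formula K wins every soil group but the organic mix wins overall — Formula K's plots skew toward the low-rate sandy soil group.)

the organic mix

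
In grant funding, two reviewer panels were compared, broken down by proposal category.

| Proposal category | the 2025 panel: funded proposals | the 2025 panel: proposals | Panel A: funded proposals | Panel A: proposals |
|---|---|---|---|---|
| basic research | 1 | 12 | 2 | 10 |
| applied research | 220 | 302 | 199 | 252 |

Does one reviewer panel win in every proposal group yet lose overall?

No

Basic research: the 2025 panel 1/12 = 8.3%, Panel A 2/10 = 20.0% → Panel A
Applied research: the 2025 panel 220/302 = 72.8%, Panel A 199/252 = 79.0% → Panel A
Overall: the 2025 panel 221/314 = 70.4%, Panel A 201/262 = 76.7% → Panel A
Panel A wins overall and in every proposal group — no reversal.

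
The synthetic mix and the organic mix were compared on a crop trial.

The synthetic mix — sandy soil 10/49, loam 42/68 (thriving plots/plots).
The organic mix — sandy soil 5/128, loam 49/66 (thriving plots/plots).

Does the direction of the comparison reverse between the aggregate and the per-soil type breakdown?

Sandy soil: the synthetic mix 10/49 = 20.4%, the organic mix 5/128 = 3.9% → the synthetic mix
Loam: the synthetic mix 42/68 = 61.8%, the organic mix 49/66 = 74.2% → the organic mix
Overall: the synthetic mix 52/117 = 44.4%, the organic mix 54/194 = 27.8% → the synthetic mix
Neither sweeps: the synthetic mix wins 1 of 2 groups, the organic mix wins 1. The synthetic mix wins overall but not every group — no Simpson reversal.

No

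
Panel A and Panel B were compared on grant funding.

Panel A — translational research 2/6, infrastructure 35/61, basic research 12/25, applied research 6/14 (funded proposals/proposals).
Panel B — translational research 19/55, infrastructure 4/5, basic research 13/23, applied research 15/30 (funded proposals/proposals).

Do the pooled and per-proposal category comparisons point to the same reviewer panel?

Translational research: Panel A 2/6 = 33.3%, Panel B 19/55 = 34.5% → Panel B
Infrastructure: Panel A 35/61 = 57.4%, Panel B 4/5 = 80.0% → Panel B
Basic research: Panel A 12/25 = 48.0%, Panel B 13/23 = 56.5% → Panel B
Applied research: Panel A 6/14 = 42.9%, Panel B 15/30 = 50.0% → Panel B
Overall: Panel A 55/106 = 51.9%, Panel B 51/113 = 45.1% → Panel A
Panel B wins each proposal group but Panel A wins overall — the comparison reverses. Panel B's proposals skew toward translational research, which has a lower base rate.

No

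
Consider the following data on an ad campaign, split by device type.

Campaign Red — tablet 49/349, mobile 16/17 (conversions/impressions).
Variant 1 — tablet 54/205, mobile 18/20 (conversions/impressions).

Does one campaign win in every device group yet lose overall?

Tablet: Campaign Red 49/349 = 14.0%, Variant 1 54/205 = 26.3% → Variant 1
Mobile: Campaign Red 16/17 = 94.1%, Variant 1 18/20 = 90.0% → Campaign Red
Overall: Campaign Red 65/366 = 17.8%, Variant 1 72/225 = 32.0% → Variant 1
Neither sweeps: Campaign Red wins 1 of 2 groups, Variant 1 wins 1. Variant 1 wins overall but not every group — no Simpson reversal.

No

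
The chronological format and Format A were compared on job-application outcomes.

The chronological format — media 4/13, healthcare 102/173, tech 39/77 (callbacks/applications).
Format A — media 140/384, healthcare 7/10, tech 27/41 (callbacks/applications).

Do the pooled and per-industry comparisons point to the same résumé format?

No

Media: the chronological format 4/13 = 30.8%, Format A 140/384 = 36.5% → Format A
Healthcare: the chronological format 102/173 = 59.0%, Format A 7/10 = 70.0% → Format A
Tech: the chronological format 39/77 = 50.6%, Format A 27/41 = 65.9% → Format A
Overall: the chronological format 145/263 = 55.1%, Format A 174/435 = 40.0% → the chronological format
Format A wins each industry group but the chronological format wins overall — the comparison reverses. Format A's applications skew toward media, which has a lower base rate.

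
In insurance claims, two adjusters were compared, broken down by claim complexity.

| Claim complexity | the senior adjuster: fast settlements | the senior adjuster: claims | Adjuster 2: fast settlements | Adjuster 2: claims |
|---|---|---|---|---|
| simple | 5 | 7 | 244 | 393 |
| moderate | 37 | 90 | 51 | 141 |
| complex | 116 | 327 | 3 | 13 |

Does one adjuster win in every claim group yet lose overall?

Yes

Simple: the senior adjuster 5/7 = 71.4%, Adjuster 2 244/393 = 62.1% → the senior adjuster
Moderate: the senior adjuster 37/90 = 41.1%, Adjuster 2 51/141 = 36.2% → the senior adjuster
Complex: the senior adjuster 116/327 = 35.5%, Adjuster 2 3/13 = 23.1% → the senior adjuster
Overall: the senior adjuster 158/424 = 37.3%, Adjuster 2 298/547 = 54.5% → Adjuster 2
The senior adjuster wins each claim group but Adjuster 2 wins overall — the comparison reverses. The senior adjuster's claims skew toward complex, which has a lower base rate.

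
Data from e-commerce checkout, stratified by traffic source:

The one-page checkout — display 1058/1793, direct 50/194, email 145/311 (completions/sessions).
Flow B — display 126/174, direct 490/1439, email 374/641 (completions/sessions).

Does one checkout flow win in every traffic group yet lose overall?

Display: the one-page checkout 1058/1793 = 59.0%, Flow B 126/174 = 72.4% → Flow B
Direct: the one-page checkout 50/194 = 25.8%, Flow B 490/1439 = 34.1% → Flow B
Email: the one-page checkout 145/311 = 46.6%, Flow B 374/641 = 58.3% → Flow B
Overall: the one-page checkout 1253/2298 = 54.5%, Flow B 990/2254 = 43.9% → the one-page checkout
Flow B wins each traffic group but the one-page checkout wins overall — the comparison reverses. Flow B's sessions skew toward direct, which has a lower base rate.

Yes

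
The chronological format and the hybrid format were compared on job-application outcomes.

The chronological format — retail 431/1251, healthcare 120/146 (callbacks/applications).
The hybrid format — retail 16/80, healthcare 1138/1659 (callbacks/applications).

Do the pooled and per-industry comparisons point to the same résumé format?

Retail: the chronological format 431/1251 = 34.5%, the hybrid format 16/80 = 20.0% → the chronological format
Healthcare: the chronological format 120/146 = 82.2%, the hybrid format 1138/1659 = 68.6% → the chronological format
Overall: the chronological format 551/1397 = 39.4%, the hybrid format 1154/1739 = 66.4% → the hybrid format
The chronological format wins each industry group but the hybrid format wins overall — the comparison reverses. The chronological format's applications skew toward retail, which has a lower base rate.

No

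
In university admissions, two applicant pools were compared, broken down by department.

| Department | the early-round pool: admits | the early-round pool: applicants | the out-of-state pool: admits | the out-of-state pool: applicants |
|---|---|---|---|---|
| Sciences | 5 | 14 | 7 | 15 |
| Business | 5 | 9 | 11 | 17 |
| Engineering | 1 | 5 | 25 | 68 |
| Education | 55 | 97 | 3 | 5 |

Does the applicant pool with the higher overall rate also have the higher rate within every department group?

No

Sciences: the early-round pool 5/14 = 35.7%, the out-of-state pool 7/15 = 46.7% → the out-of-state pool
Business: the early-round pool 5/9 = 55.6%, the out-of-state pool 11/17 = 64.7% → the out-of-state pool
Engineering: the early-round pool 1/5 = 20.0%, the out-of-state pool 25/68 = 36.8% → the out-of-state pool
Education: the early-round pool 55/97 = 56.7%, the out-of-state pool 3/5 = 60.0% → the out-of-state pool
Overall: the early-round pool 66/125 = 52.8%, the out-of-state pool 46/105 = 43.8% → the early-round pool
The out-of-state pool wins each department group but the early-round pool wins overall — the comparison reverses. The out-of-state pool's applicants skew toward Engineering, which has a lower base rate.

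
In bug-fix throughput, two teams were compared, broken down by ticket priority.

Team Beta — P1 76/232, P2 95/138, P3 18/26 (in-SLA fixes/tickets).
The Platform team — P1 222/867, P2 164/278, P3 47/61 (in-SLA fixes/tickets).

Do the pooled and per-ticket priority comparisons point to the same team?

P1: Team Beta 76/232 = 32.8%, the Platform team 222/867 = 25.6% → Team Beta
P2: Team Beta 95/138 = 68.8%, the Platform team 164/278 = 59.0% → Team Beta
P3: Team Beta 18/26 = 69.2%, the Platform team 47/61 = 77.0% → the Platform team
Overall: Team Beta 189/396 = 47.7%, the Platform team 433/1206 = 35.9% → Team Beta
Neither sweeps: Team Beta wins 2 of 3 groups, the Platform team wins 1. Team Beta wins overall but not every group — no Simpson reversal.

No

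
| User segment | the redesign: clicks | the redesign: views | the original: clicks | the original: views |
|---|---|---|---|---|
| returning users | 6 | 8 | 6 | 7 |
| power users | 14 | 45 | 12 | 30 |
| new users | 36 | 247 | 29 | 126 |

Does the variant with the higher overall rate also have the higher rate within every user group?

Returning users: the redesign 6/8 = 75.0%, the original 6/7 = 85.7% → the original
Power users: the redesign 14/45 = 31.1%, the original 12/30 = 40.0% → the original
New users: the redesign 36/247 = 14.6%, the original 29/126 = 23.0% → the original
Overall: the redesign 56/300 = 18.7%, the original 47/163 = 28.8% → the original
The original wins overall and in every user group — no reversal.

Yes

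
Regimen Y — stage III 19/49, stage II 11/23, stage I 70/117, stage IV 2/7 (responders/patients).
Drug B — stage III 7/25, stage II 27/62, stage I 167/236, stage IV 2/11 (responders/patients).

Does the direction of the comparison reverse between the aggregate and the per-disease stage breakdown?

Stage III: Regimen Y 19/49 = 38.8%, Drug B 7/25 = 28.0% → Regimen Y
Stage II: Regimen Y 11/23 = 47.8%, Drug B 27/62 = 43.5% → Regimen Y
Stage I: Regimen Y 70/117 = 59.8%, Drug B 167/236 = 70.8% → Drug B
Stage IV: Regimen Y 2/7 = 28.6%, Drug B 2/11 = 18.2% → Regimen Y
Overall: Regimen Y 102/196 = 52.0%, Drug B 203/334 = 60.8% → Drug B
Neither sweeps: Regimen Y wins 3 of 4 groups, Drug B wins 1. Drug B wins overall but not every group — no Simpson reversal.

No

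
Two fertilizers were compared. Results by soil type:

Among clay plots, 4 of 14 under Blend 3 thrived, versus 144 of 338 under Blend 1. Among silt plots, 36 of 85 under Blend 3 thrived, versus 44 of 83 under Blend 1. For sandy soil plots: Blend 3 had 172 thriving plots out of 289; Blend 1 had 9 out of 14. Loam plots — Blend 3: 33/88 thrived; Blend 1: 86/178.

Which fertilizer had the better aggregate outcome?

Clay: Blend 3 4/14 = 28.6%, Blend 1 144/338 = 42.6% → Blend 1
Silt: Blend 3 36/85 = 42.4%, Blend 1 44/83 = 53.0% → Blend 1
Sandy soil: Blend 3 172/289 = 59.5%, Blend 1 9/14 = 64.3% → Blend 1
Loam: Blend 3 33/88 = 37.5%, Blend 1 86/178 = 48.3% → Blend 1
Overall: Blend 3 245/476 = 51.5%, Blend 1 283/613 = 46.2% → Blend 3
(Blend 1 wins every soil group but Blend 3 wins overall — Blend 1's plots skew toward the low-rate clay group.)

Blend 3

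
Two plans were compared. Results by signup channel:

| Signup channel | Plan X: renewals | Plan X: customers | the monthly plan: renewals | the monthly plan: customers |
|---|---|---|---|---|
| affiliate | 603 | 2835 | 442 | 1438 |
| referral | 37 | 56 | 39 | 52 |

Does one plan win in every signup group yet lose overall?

No

Affiliate: Plan X 603/2835 = 21.3%, the monthly plan 442/1438 = 30.7% → the monthly plan
Referral: Plan X 37/56 = 66.1%, the monthly plan 39/52 = 75.0% → the monthly plan
Overall: Plan X 640/2891 = 22.1%, the monthly plan 481/1490 = 32.3% → the monthly plan
The monthly plan wins overall and in every signup group — no reversal.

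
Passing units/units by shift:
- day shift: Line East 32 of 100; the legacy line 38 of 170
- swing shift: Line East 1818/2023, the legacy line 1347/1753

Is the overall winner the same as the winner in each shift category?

Day shift: Line East 32/100 = 32.0%, the legacy line 38/170 = 22.4% → Line East
Swing shift: Line East 1818/2023 = 89.9%, the legacy line 1347/1753 = 76.8% → Line East
Overall: Line East 1850/2123 = 87.1%, the legacy line 1385/1923 = 72.0% → Line East
Line East wins overall and in every shift group — no reversal.

Yes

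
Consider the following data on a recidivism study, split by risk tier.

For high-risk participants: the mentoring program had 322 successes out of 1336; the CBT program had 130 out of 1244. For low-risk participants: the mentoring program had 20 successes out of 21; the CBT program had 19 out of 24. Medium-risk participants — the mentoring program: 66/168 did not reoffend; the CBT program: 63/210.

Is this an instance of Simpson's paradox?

High-risk: the mentoring program 322/1336 = 24.1%, the CBT program 130/1244 = 10.5% → the mentoring program
Low-risk: the mentoring program 20/21 = 95.2%, the CBT program 19/24 = 79.2% → the mentoring program
Medium-risk: the mentoring program 66/168 = 39.3%, the CBT program 63/210 = 30.0% → the mentoring program
Overall: the mentoring program 408/1525 = 26.8%, the CBT program 212/1478 = 14.3% → the mentoring program
The mentoring program wins overall and in every risk group — no reversal.

No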